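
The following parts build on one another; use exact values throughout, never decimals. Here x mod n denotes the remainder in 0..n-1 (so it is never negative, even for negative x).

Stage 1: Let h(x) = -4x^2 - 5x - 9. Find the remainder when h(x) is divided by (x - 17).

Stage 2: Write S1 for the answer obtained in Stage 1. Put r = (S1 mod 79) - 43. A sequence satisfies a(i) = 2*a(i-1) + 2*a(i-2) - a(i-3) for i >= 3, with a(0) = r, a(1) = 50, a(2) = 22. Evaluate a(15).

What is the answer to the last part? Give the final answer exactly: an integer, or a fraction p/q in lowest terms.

14713229

Stage 1: remainder = value at the root: -4*(17)^2 - 5*(17)^1 - 9 = (-1156) + (-85) + (-9) = -1250; answer -1250
Stage 2: S1 = -1250; r = -29; a(3) = 2*(22) + 2*(50) - 1*(-29) = 173; iterating: a(3)=173, a(4)=340, a(5)=1004, a(6)=2515, a(7)=6698, a(8)=17422, a(9)=45725, a(10)=119596, a(11)=313220, a(12)=819907, a(13)=2146658, a(14)=5619910, a(15)=14713229; answer 14713229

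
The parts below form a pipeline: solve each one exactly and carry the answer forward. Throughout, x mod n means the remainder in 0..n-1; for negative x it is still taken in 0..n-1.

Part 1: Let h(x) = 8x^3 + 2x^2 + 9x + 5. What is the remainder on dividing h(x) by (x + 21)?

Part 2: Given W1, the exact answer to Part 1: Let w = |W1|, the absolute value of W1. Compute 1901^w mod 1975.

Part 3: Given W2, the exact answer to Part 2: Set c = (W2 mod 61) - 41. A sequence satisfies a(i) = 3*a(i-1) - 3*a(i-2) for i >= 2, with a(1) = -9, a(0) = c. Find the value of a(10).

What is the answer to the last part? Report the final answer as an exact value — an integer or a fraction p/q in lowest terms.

Part 1: remainder = value at the root: 8*(-21)^3 + 2*(-21)^2 + 9*(-21)^1 + 5 = (-74088) + (882) + (-189) + (5) = -73390; answer -73390
Part 2: W1 = -73390; w = 73390; squarings mod 1975: 1901^1=1901, 1901^2=1526, 1901^4=151, 1901^8=1076, 1901^16=426, 1901^32=1751, 1901^64=801, 1901^128=1701, 1901^256=26, 1901^512=676, 1901^1024=751, 1901^2048=1126, 1901^4096=1901, 1901^8192=1526, 1901^16384=151, 1901^32768=1076, 1901^65536=426; 1901^73390 = 1901^2 * 1901^4 * 1901^8 * 1901^32 * 1901^128 * 1901^512 * 1901^1024 * 1901^2048 * 1901^4096 * 1901^65536 = 1551 (mod 1975); answer 1551
Part 3: W2 = 1551; c = -15; a(2) = 3*(-9) - 3*(-15) = 18; iterating: a(2)=18, a(3)=81, a(4)=189, a(5)=324, a(6)=405, a(7)=243, a(8)=-486, a(9)=-2187, a(10)=-5103; answer -5103

-5103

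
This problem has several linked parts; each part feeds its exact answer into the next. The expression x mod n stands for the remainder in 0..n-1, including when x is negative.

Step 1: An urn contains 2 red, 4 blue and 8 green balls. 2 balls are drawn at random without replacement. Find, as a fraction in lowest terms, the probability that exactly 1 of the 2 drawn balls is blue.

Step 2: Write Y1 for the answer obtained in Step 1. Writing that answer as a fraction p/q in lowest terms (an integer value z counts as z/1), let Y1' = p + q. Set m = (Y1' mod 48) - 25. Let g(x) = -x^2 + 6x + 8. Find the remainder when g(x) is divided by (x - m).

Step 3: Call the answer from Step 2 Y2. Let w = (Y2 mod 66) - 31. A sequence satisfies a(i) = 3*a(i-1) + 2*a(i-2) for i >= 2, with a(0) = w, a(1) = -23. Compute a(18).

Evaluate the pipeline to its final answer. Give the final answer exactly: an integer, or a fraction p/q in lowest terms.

Step 1: total draws C(14,2) = 91; favorable C(4,1)*C(10,1) = 40; P = 40/91; answer 40/91
Step 2: Y1 = 40/91; threaded value p + q = 131; m = 10; remainder = value at the root: -1*(10)^2 + 6*(10)^1 + 8 = (-100) + (60) + (8) = -32; answer -32
Step 3: Y2 = -32; w = 3; a(2) = 3*(-23) + 2*(3) = -63; iterating: a(2)=-63, a(3)=-235, a(4)=-831, a(5)=-2963, a(6)=-10551, a(7)=-37579, a(8)=-133839, a(9)=-476675, a(10)=-1697703, a(11)=-6046459, a(12)=-21534783, a(13)=-76697267, a(14)=-273161367, a(15)=-972878635, a(16)=-3464958639, a(17)=-12340633187, a(18)=-43951816839; answer -43951816839

-43951816839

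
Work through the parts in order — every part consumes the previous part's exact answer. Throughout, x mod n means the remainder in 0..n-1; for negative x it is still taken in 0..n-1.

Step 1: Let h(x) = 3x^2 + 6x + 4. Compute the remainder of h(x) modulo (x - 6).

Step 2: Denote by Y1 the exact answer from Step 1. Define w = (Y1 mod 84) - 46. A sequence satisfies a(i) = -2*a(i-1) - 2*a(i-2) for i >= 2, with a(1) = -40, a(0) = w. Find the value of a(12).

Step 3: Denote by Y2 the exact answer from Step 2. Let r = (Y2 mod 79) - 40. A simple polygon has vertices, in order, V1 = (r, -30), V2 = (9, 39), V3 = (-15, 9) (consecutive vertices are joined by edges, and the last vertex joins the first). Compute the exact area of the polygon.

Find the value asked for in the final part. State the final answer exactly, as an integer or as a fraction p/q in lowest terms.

Step 1: remainder = value at the root: 3*(6)^2 + 6*(6)^1 + 4 = (108) + (36) + (4) = 148; answer 148
Step 2: Y1 = 148; w = 18; a(2) = -2*(-40) - 2*(18) = 44; iterating: a(2)=44, a(3)=-8, a(4)=-72, a(5)=160, a(6)=-176, a(7)=32, a(8)=288, a(9)=-640, a(10)=704, a(11)=-128, a(12)=-1152; answer -1152
Step 3: Y2 = -1152; r = -7; cross terms: (-7*39 - 9*-30)=-3, (9*9 - -15*39)=666, (-15*-30 - -7*9)=513; twice the area = |1176| = 1176; area = 588; answer 588

588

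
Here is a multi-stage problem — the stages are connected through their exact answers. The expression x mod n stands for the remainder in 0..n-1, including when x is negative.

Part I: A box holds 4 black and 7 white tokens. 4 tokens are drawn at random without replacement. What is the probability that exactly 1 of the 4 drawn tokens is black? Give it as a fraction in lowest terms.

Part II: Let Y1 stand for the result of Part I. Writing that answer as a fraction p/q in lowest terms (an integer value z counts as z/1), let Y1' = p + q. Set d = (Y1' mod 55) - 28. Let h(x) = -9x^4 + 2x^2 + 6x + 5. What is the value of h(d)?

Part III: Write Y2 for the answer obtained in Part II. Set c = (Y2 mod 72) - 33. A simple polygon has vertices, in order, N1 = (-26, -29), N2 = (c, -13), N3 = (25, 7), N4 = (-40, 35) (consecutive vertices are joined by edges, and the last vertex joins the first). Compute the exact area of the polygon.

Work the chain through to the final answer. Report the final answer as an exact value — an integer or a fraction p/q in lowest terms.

Part I: total draws C(11,4) = 330; favorable C(4,1)*C(7,3) = 140; P = 14/33; answer 14/33
Part II: Y1 = 14/33; threaded value p + q = 47; d = 19; -9*(19)^4 + 2*(19)^2 + 6*(19)^1 + 5 = (-1172889) + (722) + (114) + (5) = -1172048; answer -1172048
Part III: Y2 = -1172048; c = 7; cross terms: (-26*-13 - 7*-29)=541, (7*7 - 25*-13)=374, (25*35 - -40*7)=1155, (-40*-29 - -26*35)=2070; twice the area = |4140| = 4140; area = 2070; answer 2070

2070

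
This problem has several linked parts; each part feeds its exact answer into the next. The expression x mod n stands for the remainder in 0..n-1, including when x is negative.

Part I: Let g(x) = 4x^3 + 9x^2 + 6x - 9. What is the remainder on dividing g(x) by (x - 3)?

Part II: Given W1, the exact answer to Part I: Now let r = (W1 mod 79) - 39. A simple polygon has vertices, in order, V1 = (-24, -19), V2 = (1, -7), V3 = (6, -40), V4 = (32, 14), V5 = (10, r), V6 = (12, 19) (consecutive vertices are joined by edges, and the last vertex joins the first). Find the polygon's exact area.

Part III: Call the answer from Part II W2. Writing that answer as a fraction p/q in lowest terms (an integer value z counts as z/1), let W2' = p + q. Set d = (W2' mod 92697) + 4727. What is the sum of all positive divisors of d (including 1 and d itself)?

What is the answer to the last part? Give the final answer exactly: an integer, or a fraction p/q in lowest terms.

Part I: remainder = value at the root: 4*(3)^3 + 9*(3)^2 + 6*(3)^1 - 9 = (108) + (81) + (18) + (-9) = 198; answer 198
Part II: W1 = 198; r = 1; cross terms: (-24*-7 - 1*-19)=187, (1*-40 - 6*-7)=2, (6*14 - 32*-40)=1364, (32*1 - 10*14)=-108, (10*19 - 12*1)=178, (12*-19 - -24*19)=228; twice the area = |1851| = 1851; area = 1851/2; answer 1851/2
Part III: W2 = 1851/2; threaded value p + q = 1853; d = 6580; 6580 = 2^2 * 5 * 7 * 47; sigma = (1 + 2 + 4) * (1 + 5) * (1 + 7) * (1 + 47) = 7 * 6 * 8 * 48 = 16128; answer 16128

16128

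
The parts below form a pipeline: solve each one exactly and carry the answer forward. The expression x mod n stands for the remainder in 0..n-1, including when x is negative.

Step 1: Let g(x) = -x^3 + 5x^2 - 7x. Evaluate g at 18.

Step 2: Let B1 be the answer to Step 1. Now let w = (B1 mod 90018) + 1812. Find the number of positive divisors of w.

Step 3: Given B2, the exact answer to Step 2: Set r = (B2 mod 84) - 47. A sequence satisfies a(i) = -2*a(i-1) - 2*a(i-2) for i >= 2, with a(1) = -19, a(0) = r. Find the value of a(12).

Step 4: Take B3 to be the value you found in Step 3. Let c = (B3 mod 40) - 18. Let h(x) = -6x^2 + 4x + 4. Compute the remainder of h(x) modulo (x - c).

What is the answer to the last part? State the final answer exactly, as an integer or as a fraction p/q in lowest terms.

-1116

Step 1: -1*(18)^3 + 5*(18)^2 - 7*(18)^1 = (-5832) + (1620) + (-126) = -4338; answer -4338
Step 2: B1 = -4338; w = 87492; 87492 = 2^2 * 3 * 23 * 317; number of divisors = (2+1) * (1+1) * (1+1) * (1+1) = 24; answer 24
Step 3: B2 = 24; r = -23; a(2) = -2*(-19) - 2*(-23) = 84; iterating: a(2)=84, a(3)=-130, a(4)=92, a(5)=76, a(6)=-336, a(7)=520, a(8)=-368, a(9)=-304, a(10)=1344, a(11)=-2080, a(12)=1472; answer 1472
Step 4: B3 = 1472; c = 14; remainder = value at the root: -6*(14)^2 + 4*(14)^1 + 4 = (-1176) + (56) + (4) = -1116; answer -1116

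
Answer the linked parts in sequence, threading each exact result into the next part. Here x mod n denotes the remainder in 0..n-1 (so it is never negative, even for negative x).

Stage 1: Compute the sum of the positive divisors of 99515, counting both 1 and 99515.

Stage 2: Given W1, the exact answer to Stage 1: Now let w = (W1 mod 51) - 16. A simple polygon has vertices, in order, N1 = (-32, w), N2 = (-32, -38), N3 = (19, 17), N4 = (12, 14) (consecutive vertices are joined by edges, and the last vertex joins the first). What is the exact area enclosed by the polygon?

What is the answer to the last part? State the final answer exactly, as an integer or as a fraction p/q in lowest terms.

930

Stage 1: 99515 = 5 * 13 * 1531; sigma = (1 + 5) * (1 + 13) * (1 + 1531) = 6 * 14 * 1532 = 128688; answer 128688
Stage 2: W1 = 128688; w = -1; cross terms: (-32*-38 - -32*-1)=1184, (-32*17 - 19*-38)=178, (19*14 - 12*17)=62, (12*-1 - -32*14)=436; twice the area = |1860| = 1860; area = 930; answer 930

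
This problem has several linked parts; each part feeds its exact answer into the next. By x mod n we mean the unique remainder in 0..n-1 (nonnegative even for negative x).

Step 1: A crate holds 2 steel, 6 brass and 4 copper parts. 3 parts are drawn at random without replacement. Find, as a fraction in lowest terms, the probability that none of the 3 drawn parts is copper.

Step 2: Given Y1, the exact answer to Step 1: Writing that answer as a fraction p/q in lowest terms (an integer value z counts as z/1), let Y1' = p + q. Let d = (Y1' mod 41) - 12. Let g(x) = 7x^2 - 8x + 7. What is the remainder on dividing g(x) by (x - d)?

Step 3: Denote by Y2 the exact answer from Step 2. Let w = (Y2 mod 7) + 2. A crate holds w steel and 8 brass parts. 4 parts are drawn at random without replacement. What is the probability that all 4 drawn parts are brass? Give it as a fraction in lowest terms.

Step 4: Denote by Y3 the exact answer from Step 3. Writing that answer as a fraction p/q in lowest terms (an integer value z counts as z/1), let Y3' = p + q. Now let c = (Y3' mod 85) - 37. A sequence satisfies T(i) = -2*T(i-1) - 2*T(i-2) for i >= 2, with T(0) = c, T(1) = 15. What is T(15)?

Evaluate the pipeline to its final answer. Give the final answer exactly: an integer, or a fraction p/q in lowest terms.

Step 1: total draws C(12,3) = 220; favorable C(8,3) = 56; P = 14/55; answer 14/55
Step 2: Y1 = 14/55; threaded value p + q = 69; d = 16; remainder = value at the root: 7*(16)^2 - 8*(16)^1 + 7 = (1792) + (-128) + (7) = 1671; answer 1671
Step 3: Y2 = 1671; w = 7; total draws C(15,4) = 1365; favorable C(8,4) = 70; P = 2/39; answer 2/39
Step 4: Y3 = 2/39; threaded value p + q = 41; c = 4; T(2) = -2*(15) - 2*(4) = -38; iterating: T(2)=-38, T(3)=46, T(4)=-16, T(5)=-60, T(6)=152, T(7)=-184, T(8)=64, T(9)=240, T(10)=-608, T(11)=736, T(12)=-256, T(13)=-960, T(14)=2432, T(15)=-2944; answer -2944

-2944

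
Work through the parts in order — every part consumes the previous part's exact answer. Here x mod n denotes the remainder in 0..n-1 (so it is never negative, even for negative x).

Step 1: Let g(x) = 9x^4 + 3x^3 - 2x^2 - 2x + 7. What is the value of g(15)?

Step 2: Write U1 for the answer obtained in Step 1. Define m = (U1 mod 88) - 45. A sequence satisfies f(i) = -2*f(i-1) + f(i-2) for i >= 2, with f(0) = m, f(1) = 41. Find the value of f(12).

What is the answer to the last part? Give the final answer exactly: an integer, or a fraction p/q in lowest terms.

Step 1: 9*(15)^4 + 3*(15)^3 - 2*(15)^2 - 2*(15)^1 + 7 = (455625) + (10125) + (-450) + (-30) + (7) = 465277; answer 465277
Step 2: U1 = 465277; m = -24; f(2) = -2*(41) + 1*(-24) = -106; iterating: f(2)=-106, f(3)=253, f(4)=-612, f(5)=1477, f(6)=-3566, f(7)=8609, f(8)=-20784, f(9)=50177, f(10)=-121138, f(11)=292453, f(12)=-706044; answer -706044

-706044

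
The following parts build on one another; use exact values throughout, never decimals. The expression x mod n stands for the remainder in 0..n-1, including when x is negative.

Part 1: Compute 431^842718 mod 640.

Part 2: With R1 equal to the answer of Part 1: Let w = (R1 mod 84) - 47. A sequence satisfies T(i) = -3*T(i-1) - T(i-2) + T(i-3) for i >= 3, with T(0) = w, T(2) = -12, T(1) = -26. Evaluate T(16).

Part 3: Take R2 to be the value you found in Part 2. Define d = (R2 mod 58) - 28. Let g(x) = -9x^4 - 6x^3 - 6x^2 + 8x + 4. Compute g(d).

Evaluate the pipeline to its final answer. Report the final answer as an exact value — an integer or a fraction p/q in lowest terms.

-2174916

Part 1: squarings mod 640: 431^1=431, 431^2=161, 431^4=321, 431^8=1, 431^16=1, 431^32=1, 431^64=1, 431^128=1, 431^256=1, 431^512=1, 431^1024=1, 431^2048=1, 431^4096=1, 431^8192=1, 431^16384=1, 431^32768=1, 431^65536=1, 431^131072=1, 431^262144=1, 431^524288=1; 431^842718 = 431^2 * 431^4 * 431^8 * 431^16 * 431^64 * 431^128 * 431^256 * 431^512 * 431^2048 * 431^4096 * 431^16384 * 431^32768 * 431^262144 * 431^524288 = 481 (mod 640); answer 481
Part 2: R1 = 481; w = 14; T(3) = -3*(-12) - 1*(-26) + 1*(14) = 76; iterating: T(3)=76, T(4)=-242, T(5)=638, T(6)=-1596, T(7)=3908, T(8)=-9490, T(9)=22966, T(10)=-55500, T(11)=134044, T(12)=-323666, T(13)=781454, T(14)=-1886652, T(15)=4554836, T(16)=-10996402; answer -10996402
Part 3: R2 = -10996402; d = 22; -9*(22)^4 - 6*(22)^3 - 6*(22)^2 + 8*(22)^1 + 4 = (-2108304) + (-63888) + (-2904) + (176) + (4) = -2174916; answer -2174916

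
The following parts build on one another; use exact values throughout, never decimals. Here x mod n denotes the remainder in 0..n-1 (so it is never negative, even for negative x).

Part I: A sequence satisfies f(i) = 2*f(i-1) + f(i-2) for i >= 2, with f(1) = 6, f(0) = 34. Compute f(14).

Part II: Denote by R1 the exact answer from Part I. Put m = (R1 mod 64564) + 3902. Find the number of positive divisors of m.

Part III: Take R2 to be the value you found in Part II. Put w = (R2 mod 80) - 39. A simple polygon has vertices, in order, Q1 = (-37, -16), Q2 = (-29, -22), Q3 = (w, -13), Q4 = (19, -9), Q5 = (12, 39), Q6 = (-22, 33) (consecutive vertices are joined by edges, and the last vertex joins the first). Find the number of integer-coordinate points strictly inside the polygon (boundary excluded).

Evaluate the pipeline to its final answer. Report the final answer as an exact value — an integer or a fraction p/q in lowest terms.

Part I: f(2) = 2*(6) + 1*(34) = 46; iterating: f(2)=46, f(3)=98, f(4)=242, f(5)=582, f(6)=1406, f(7)=3394, f(8)=8194, f(9)=19782, f(10)=47758, f(11)=115298, f(12)=278354, f(13)=672006, f(14)=1622366; answer 1622366
Part II: R1 = 1622366; m = 12168; 12168 = 2^3 * 3^2 * 13^2; number of divisors = (3+1) * (2+1) * (2+1) = 36; answer 36
Part III: R2 = 36; w = -3; cross terms: (-37*-22 - -29*-16)=350, (-29*-13 - -3*-22)=311, (-3*-9 - 19*-13)=274, (19*39 - 12*-9)=849, (12*33 - -22*39)=1254, (-22*-16 - -37*33)=1573; twice the area = |4611| = 4611; area = 4611/2; boundary points = 2 + 1 + 2 + 1 + 2 + 1 = 9; strictly interior points = area - boundary/2 + 1 = 2302; answer 2302

2302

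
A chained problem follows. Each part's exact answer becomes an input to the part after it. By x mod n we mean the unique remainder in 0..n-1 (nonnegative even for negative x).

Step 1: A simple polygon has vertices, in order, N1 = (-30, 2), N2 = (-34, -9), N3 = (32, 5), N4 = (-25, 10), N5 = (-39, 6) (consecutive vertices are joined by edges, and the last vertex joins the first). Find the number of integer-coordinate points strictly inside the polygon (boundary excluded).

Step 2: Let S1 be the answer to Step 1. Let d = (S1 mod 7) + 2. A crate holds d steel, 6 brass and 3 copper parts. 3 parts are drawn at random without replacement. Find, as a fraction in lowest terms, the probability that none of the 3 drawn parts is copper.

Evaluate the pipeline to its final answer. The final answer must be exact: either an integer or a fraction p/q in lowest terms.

165/364

Step 1: cross terms: (-30*-9 - -34*2)=338, (-34*5 - 32*-9)=118, (32*10 - -25*5)=445, (-25*6 - -39*10)=240, (-39*2 - -30*6)=102; twice the area = |1243| = 1243; area = 1243/2; boundary points = 1 + 2 + 1 + 2 + 1 = 7; strictly interior points = area - boundary/2 + 1 = 619; answer 619
Step 2: S1 = 619; d = 5; total draws C(14,3) = 364; favorable C(11,3) = 165; P = 165/364; answer 165/364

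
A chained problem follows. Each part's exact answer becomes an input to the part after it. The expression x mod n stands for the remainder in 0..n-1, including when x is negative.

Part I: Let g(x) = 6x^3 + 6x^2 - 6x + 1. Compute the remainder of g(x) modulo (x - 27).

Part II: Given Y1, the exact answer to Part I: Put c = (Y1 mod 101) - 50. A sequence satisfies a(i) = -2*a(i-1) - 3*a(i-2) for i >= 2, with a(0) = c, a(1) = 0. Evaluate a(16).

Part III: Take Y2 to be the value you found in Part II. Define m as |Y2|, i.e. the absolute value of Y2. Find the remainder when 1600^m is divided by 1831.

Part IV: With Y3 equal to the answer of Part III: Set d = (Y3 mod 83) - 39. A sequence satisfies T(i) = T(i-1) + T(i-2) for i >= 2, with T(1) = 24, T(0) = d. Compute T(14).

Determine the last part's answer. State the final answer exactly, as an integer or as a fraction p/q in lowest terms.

2757

Part I: remainder = value at the root: 6*(27)^3 + 6*(27)^2 - 6*(27)^1 + 1 = (118098) + (4374) + (-162) + (1) = 122311; answer 122311
Part II: Y1 = 122311; c = -50; a(2) = -2*(0) - 3*(-50) = 150; iterating: a(2)=150, a(3)=-300, a(4)=150, a(5)=600, a(6)=-1650, a(7)=1500, a(8)=1950, a(9)=-8400, a(10)=10950, a(11)=3300, a(12)=-39450, a(13)=69000, a(14)=-19650, a(15)=-167700, a(16)=394350; answer 394350
Part III: Y2 = 394350; m = 394350; squarings mod 1831: 1600^1=1600, 1600^2=262, 1600^4=897, 1600^8=800, 1600^16=981, 1600^32=1086, 1600^64=232, 1600^128=725, 1600^256=128, 1600^512=1736, 1600^1024=1701, 1600^2048=421, 1600^4096=1465, 1600^8192=293, 1600^16384=1623, 1600^32768=1151, 1600^65536=988, 1600^131072=221, 1600^262144=1235; 1600^394350 = 1600^2 * 1600^4 * 1600^8 * 1600^32 * 1600^64 * 1600^1024 * 1600^131072 * 1600^262144 = 1506 (mod 1831); answer 1506
Part IV: Y3 = 1506; d = -27; T(2) = 1*(24) + 1*(-27) = -3; iterating: T(2)=-3, T(3)=21, T(4)=18, T(5)=39, T(6)=57, T(7)=96, T(8)=153, T(9)=249, T(10)=402, T(11)=651, T(12)=1053, T(13)=1704, T(14)=2757; answer 2757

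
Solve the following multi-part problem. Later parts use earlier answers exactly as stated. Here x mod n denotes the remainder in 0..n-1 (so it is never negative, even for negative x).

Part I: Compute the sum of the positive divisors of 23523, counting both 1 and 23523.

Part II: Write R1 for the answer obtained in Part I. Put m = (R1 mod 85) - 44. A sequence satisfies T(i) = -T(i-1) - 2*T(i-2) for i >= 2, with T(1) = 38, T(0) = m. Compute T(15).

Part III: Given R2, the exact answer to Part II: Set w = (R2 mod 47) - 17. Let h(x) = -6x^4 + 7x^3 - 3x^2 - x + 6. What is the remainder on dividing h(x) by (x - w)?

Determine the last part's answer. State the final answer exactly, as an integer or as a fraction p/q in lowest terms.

-1103397

Part I: 23523 = 3 * 7841; sigma = (1 + 3) * (1 + 7841) = 4 * 7842 = 31368; answer 31368
Part II: R1 = 31368; m = -41; T(2) = -1*(38) - 2*(-41) = 44; iterating: T(2)=44, T(3)=-120, T(4)=32, T(5)=208, T(6)=-272, T(7)=-144, T(8)=688, T(9)=-400, T(10)=-976, T(11)=1776, T(12)=176, T(13)=-3728, T(14)=3376, T(15)=4080; answer 4080
Part III: R2 = 4080; w = 21; remainder = value at the root: -6*(21)^4 + 7*(21)^3 - 3*(21)^2 - 1*(21)^1 + 6 = (-1166886) + (64827) + (-1323) + (-21) + (6) = -1103397; answer -1103397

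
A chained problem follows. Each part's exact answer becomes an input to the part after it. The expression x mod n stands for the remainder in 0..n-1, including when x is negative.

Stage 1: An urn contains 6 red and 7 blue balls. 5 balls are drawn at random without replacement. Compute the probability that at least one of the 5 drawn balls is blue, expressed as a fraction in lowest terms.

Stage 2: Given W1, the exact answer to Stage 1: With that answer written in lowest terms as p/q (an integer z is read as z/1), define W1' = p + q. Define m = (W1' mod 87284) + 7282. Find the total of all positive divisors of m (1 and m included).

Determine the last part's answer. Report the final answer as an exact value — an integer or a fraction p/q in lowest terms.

13188

Stage 1: total draws C(13,5) = 1287; complement C(6,5) = 6; favorable 1287 - 6 = 1281; P = 427/429; answer 427/429
Stage 2: W1 = 427/429; threaded value p + q = 856; m = 8138; 8138 = 2 * 13 * 313; sigma = (1 + 2) * (1 + 13) * (1 + 313) = 3 * 14 * 314 = 13188; answer 13188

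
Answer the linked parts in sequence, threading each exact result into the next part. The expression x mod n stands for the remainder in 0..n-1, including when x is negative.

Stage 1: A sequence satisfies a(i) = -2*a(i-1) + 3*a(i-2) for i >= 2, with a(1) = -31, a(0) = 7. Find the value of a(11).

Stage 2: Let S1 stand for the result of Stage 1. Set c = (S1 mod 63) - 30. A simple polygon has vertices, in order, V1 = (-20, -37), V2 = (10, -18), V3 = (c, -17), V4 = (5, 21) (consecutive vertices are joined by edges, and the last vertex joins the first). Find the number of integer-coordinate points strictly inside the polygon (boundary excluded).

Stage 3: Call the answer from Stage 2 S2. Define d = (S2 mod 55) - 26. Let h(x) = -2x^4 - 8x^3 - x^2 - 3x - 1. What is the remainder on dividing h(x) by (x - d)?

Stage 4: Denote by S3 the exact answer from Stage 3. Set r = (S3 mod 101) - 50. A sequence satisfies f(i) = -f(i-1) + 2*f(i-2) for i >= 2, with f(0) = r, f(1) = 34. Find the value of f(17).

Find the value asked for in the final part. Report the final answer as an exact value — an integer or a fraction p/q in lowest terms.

2228224

Stage 1: a(2) = -2*(-31) + 3*(7) = 83; iterating: a(2)=83, a(3)=-259, a(4)=767, a(5)=-2311, a(6)=6923, a(7)=-20779, a(8)=62327, a(9)=-186991, a(10)=560963, a(11)=-1682899; answer -1682899
Stage 2: S1 = -1682899; c = -10; cross terms: (-20*-18 - 10*-37)=730, (10*-17 - -10*-18)=-350, (-10*21 - 5*-17)=-125, (5*-37 - -20*21)=235; twice the area = |490| = 490; area = 245; boundary points = 1 + 1 + 1 + 1 = 4; strictly interior points = area - boundary/2 + 1 = 244; answer 244
Stage 3: S2 = 244; d = -2; remainder = value at the root: -2*(-2)^4 - 8*(-2)^3 - 1*(-2)^2 - 3*(-2)^1 - 1 = (-32) + (64) + (-4) + (6) + (-1) = 33; answer 33
Stage 4: S3 = 33; r = -17; f(2) = -1*(34) + 2*(-17) = -68; iterating: f(2)=-68, f(3)=136, f(4)=-272, f(5)=544, f(6)=-1088, f(7)=2176, f(8)=-4352, f(9)=8704, f(10)=-17408, f(11)=34816, f(12)=-69632, f(13)=139264, f(14)=-278528, f(15)=557056, f(16)=-1114112, f(17)=2228224; answer 2228224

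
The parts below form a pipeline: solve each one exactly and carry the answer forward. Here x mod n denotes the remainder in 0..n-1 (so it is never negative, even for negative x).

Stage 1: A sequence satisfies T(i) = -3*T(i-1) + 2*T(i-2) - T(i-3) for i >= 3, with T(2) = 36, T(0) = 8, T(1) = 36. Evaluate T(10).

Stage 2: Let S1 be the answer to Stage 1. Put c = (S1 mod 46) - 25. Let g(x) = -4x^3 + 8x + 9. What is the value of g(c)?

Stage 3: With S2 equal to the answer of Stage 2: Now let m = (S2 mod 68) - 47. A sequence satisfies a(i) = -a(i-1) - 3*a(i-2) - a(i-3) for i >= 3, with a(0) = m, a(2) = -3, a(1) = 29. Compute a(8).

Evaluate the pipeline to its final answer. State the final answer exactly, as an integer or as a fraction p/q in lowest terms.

1226

Stage 1: T(3) = -3*(36) + 2*(36) - 1*(8) = -44; iterating: T(3)=-44, T(4)=168, T(5)=-628, T(6)=2264, T(7)=-8216, T(8)=29804, T(9)=-108108, T(10)=392148; answer 392148
Stage 2: S1 = 392148; c = 19; -4*(19)^3 + 8*(19)^1 + 9 = (-27436) + (152) + (9) = -27275; answer -27275
Stage 3: S2 = -27275; m = 14; a(3) = -1*(-3) - 3*(29) - 1*(14) = -98; iterating: a(3)=-98, a(4)=78, a(5)=219, a(6)=-355, a(7)=-380, a(8)=1226; answer 1226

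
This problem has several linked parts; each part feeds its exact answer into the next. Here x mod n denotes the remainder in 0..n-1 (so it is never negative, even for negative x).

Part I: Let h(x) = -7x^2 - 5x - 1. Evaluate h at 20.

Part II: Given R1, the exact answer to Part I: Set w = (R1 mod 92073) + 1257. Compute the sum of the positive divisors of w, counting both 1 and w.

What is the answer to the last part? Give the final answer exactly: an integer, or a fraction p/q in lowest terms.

123552

Part I: -7*(20)^2 - 5*(20)^1 - 1 = (-2800) + (-100) + (-1) = -2901; answer -2901
Part II: R1 = -2901; w = 90429; 90429 = 3 * 43 * 701; sigma = (1 + 3) * (1 + 43) * (1 + 701) = 4 * 44 * 702 = 123552; answer 123552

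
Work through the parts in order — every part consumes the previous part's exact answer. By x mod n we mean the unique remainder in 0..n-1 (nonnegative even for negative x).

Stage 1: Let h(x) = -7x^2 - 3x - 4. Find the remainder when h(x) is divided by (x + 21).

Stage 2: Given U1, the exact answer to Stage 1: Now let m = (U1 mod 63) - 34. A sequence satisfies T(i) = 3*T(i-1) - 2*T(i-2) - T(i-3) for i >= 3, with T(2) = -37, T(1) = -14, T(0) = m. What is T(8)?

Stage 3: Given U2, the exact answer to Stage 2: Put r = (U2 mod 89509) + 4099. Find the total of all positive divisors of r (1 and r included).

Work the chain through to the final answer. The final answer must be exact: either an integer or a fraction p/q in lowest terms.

139320

Stage 1: remainder = value at the root: -7*(-21)^2 - 3*(-21)^1 - 4 = (-3087) + (63) + (-4) = -3028; answer -3028
Stage 2: U1 = -3028; m = 25; T(3) = 3*(-37) - 2*(-14) - 1*(25) = -108; iterating: T(3)=-108, T(4)=-236, T(5)=-455, T(6)=-785, T(7)=-1209, T(8)=-1602; answer -1602
Stage 3: U2 = -1602; r = 92006; 92006 = 2 * 179 * 257; sigma = (1 + 2) * (1 + 179) * (1 + 257) = 3 * 180 * 258 = 139320; answer 139320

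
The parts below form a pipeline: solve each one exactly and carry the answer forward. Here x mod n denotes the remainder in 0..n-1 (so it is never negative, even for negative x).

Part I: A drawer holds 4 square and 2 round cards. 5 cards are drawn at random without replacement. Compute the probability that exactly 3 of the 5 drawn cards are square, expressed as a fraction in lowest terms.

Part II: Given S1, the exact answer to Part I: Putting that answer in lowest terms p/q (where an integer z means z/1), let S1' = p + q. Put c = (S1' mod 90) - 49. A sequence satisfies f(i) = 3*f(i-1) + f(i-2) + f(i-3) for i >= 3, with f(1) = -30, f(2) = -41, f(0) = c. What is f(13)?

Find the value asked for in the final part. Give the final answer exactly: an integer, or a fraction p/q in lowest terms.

-38191124

Part I: total draws C(6,5) = 6; favorable C(4,3)*C(2,2) = 4; P = 2/3; answer 2/3
Part II: S1 = 2/3; threaded value p + q = 5; c = -44; f(3) = 3*(-41) + 1*(-30) + 1*(-44) = -197; iterating: f(3)=-197, f(4)=-662, f(5)=-2224, f(6)=-7531, f(7)=-25479, f(8)=-86192, f(9)=-291586, f(10)=-986429, f(11)=-3337065, f(12)=-11289210, f(13)=-38191124; answer -38191124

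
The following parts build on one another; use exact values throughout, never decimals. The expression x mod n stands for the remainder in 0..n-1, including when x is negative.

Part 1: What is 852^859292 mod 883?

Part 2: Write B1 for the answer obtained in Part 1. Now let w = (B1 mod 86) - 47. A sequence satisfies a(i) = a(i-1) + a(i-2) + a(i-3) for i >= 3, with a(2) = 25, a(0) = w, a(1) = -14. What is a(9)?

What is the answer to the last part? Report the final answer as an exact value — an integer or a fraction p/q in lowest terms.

-546

Part 1: squarings mod 883: 852^1=852, 852^2=78, 852^4=786, 852^8=579, 852^16=584, 852^32=218, 852^64=725, 852^128=240, 852^256=205, 852^512=524, 852^1024=846, 852^2048=486, 852^4096=435, 852^8192=263, 852^16384=295, 852^32768=491, 852^65536=22, 852^131072=484, 852^262144=261, 852^524288=130; 852^859292 = 852^4 * 852^8 * 852^16 * 852^128 * 852^1024 * 852^2048 * 852^4096 * 852^65536 * 852^262144 * 852^524288 = 86 (mod 883); answer 86
Part 2: B1 = 86; w = -47; a(3) = 1*(25) + 1*(-14) + 1*(-47) = -36; iterating: a(3)=-36, a(4)=-25, a(5)=-36, a(6)=-97, a(7)=-158, a(8)=-291, a(9)=-546; answer -546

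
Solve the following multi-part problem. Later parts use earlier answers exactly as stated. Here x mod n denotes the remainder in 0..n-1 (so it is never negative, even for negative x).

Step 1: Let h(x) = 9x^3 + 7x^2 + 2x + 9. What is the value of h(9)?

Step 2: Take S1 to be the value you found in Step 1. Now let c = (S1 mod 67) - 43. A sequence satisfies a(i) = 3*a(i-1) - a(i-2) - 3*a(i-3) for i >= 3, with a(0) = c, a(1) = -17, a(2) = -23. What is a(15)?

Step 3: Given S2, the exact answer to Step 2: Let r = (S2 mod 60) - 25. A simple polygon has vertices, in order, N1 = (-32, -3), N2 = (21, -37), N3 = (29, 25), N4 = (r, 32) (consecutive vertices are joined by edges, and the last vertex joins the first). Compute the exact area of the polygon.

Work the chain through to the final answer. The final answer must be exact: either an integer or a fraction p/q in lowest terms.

5441/2

Step 1: 9*(9)^3 + 7*(9)^2 + 2*(9)^1 + 9 = (6561) + (567) + (18) + (9) = 7155; answer 7155
Step 2: S1 = 7155; c = 10; a(3) = 3*(-23) - 1*(-17) - 3*(10) = -82; iterating: a(3)=-82, a(4)=-172, a(5)=-365, a(6)=-677, a(7)=-1150, a(8)=-1678, a(9)=-1853, a(10)=-431, a(11)=5594, a(12)=22772, a(13)=64015, a(14)=152491, a(15)=325142; answer 325142
Step 3: S2 = 325142; r = -23; cross terms: (-32*-37 - 21*-3)=1247, (21*25 - 29*-37)=1598, (29*32 - -23*25)=1503, (-23*-3 - -32*32)=1093; twice the area = |5441| = 5441; area = 5441/2; answer 5441/2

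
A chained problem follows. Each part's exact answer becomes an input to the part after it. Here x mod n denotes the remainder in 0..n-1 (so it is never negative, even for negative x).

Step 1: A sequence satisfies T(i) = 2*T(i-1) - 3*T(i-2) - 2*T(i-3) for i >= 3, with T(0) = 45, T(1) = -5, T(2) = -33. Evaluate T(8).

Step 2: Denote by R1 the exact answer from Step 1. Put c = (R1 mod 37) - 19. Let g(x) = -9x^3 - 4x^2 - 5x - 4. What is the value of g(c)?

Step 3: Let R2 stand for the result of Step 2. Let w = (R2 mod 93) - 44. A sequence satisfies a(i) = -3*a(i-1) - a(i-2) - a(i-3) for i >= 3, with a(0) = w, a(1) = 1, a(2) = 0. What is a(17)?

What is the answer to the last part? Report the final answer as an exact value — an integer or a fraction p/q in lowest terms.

Step 1: T(3) = 2*(-33) - 3*(-5) - 2*(45) = -141; iterating: T(3)=-141, T(4)=-173, T(5)=143, T(6)=1087, T(7)=2091, T(8)=635; answer 635
Step 2: R1 = 635; c = -13; -9*(-13)^3 - 4*(-13)^2 - 5*(-13)^1 - 4 = (19773) + (-676) + (65) + (-4) = 19158; answer 19158
Step 3: R2 = 19158; w = -44; a(3) = -3*(0) - 1*(1) - 1*(-44) = 43; iterating: a(3)=43, a(4)=-130, a(5)=347, a(6)=-954, a(7)=2645, a(8)=-7328, a(9)=20293, a(10)=-56196, a(11)=155623, a(12)=-430966, a(13)=1193471, a(14)=-3305070, a(15)=9152705, a(16)=-25346516, a(17)=70191913; answer 70191913

70191913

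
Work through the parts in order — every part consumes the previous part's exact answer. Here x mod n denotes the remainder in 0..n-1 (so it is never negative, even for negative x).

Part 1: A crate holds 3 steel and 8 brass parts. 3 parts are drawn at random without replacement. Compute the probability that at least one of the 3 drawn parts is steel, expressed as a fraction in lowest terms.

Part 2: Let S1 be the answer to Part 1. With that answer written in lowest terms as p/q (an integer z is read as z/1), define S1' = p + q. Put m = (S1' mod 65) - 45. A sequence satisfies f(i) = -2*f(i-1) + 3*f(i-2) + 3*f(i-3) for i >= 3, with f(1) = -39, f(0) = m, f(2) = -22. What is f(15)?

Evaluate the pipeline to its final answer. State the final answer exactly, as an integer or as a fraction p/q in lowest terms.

Part 1: total draws C(11,3) = 165; complement C(8,3) = 56; favorable 165 - 56 = 109; P = 109/165; answer 109/165
Part 2: S1 = 109/165; threaded value p + q = 274; m = -31; f(3) = -2*(-22) + 3*(-39) + 3*(-31) = -166; iterating: f(3)=-166, f(4)=149, f(5)=-862, f(6)=1673, f(7)=-5485, f(8)=13403, f(9)=-38242, f(10)=100238, f(11)=-274993, f(12)=735974, f(13)=-1996213, f(14)=5375369, f(15)=-14531455; answer -14531455

-14531455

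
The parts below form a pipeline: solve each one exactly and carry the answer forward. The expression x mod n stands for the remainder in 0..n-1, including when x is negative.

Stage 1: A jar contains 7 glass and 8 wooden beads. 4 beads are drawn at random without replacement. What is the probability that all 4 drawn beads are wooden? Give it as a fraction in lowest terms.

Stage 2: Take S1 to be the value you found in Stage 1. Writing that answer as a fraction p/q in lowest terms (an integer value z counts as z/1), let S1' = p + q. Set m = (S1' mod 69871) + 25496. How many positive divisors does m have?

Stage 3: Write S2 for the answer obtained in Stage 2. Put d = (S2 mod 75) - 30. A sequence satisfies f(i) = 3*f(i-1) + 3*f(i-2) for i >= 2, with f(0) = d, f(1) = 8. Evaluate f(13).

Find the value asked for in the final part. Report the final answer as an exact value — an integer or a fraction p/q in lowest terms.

Stage 1: total draws C(15,4) = 1365; favorable C(8,4) = 70; P = 2/39; answer 2/39
Stage 2: S1 = 2/39; threaded value p + q = 41; m = 25537; 25537 is prime, so its only divisors are 1 and 25537; count = 2; answer 2
Stage 3: S2 = 2; d = -28; f(2) = 3*(8) + 3*(-28) = -60; iterating: f(2)=-60, f(3)=-156, f(4)=-648, f(5)=-2412, f(6)=-9180, f(7)=-34776, f(8)=-131868, f(9)=-499932, f(10)=-1895400, f(11)=-7185996, f(12)=-27244188, f(13)=-103290552; answer -103290552

-103290552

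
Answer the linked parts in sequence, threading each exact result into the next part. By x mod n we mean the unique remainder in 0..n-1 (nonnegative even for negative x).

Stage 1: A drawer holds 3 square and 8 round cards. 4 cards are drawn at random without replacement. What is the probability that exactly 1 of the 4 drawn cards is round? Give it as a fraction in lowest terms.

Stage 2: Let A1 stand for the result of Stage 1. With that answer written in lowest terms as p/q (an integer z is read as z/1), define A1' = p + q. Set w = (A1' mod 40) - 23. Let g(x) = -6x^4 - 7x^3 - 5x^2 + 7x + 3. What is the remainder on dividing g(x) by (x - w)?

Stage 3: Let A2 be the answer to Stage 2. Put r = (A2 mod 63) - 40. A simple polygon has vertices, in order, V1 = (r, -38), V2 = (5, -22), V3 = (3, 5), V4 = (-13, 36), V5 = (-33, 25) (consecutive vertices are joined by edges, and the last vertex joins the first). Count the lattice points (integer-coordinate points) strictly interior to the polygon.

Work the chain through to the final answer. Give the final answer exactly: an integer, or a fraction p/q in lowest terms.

Stage 1: total draws C(11,4) = 330; favorable C(8,1)*C(3,3) = 8; P = 4/165; answer 4/165
Stage 2: A1 = 4/165; threaded value p + q = 169; w = -14; remainder = value at the root: -6*(-14)^4 - 7*(-14)^3 - 5*(-14)^2 + 7*(-14)^1 + 3 = (-230496) + (19208) + (-980) + (-98) + (3) = -212363; answer -212363
Stage 3: A2 = -212363; r = -30; cross terms: (-30*-22 - 5*-38)=850, (5*5 - 3*-22)=91, (3*36 - -13*5)=173, (-13*25 - -33*36)=863, (-33*-38 - -30*25)=2004; twice the area = |3981| = 3981; area = 3981/2; boundary points = 1 + 1 + 1 + 1 + 3 = 7; strictly interior points = area - boundary/2 + 1 = 1988; answer 1988

1988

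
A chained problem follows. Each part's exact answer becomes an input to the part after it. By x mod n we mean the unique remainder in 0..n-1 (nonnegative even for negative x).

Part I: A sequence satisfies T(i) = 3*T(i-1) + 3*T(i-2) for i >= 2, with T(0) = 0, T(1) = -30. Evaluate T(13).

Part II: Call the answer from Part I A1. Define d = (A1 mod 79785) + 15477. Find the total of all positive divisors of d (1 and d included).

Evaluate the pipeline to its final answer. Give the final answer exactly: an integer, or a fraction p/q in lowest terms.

64920

Part I: T(2) = 3*(-30) + 3*(0) = -90; iterating: T(2)=-90, T(3)=-360, T(4)=-1350, T(5)=-5130, T(6)=-19440, T(7)=-73710, T(8)=-279450, T(9)=-1059480, T(10)=-4016790, T(11)=-15228810, T(12)=-57736800, T(13)=-218896830; answer -218896830
Part II: A1 = -218896830; d = 48687; 48687 = 3 * 16229; sigma = (1 + 3) * (1 + 16229) = 4 * 16230 = 64920; answer 64920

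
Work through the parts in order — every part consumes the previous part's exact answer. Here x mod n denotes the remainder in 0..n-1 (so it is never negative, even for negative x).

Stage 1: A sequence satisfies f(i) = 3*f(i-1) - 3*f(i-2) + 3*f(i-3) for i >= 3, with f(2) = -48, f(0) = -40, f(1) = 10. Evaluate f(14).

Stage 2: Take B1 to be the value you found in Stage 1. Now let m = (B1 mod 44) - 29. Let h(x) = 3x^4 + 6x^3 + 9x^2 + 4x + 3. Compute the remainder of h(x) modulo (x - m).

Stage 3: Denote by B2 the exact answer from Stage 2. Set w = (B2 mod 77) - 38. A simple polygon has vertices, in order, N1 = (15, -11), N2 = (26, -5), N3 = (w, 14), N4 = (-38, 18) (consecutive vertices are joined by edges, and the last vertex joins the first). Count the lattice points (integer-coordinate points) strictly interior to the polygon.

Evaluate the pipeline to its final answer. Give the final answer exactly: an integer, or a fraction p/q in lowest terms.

546

Stage 1: f(3) = 3*(-48) - 3*(10) + 3*(-40) = -294; iterating: f(3)=-294, f(4)=-708, f(5)=-1386, f(6)=-2916, f(7)=-6714, f(8)=-15552, f(9)=-35262, f(10)=-79272, f(11)=-178686, f(12)=-404028, f(13)=-913842, f(14)=-2065500; answer -2065500
Stage 2: B1 = -2065500; m = 7; remainder = value at the root: 3*(7)^4 + 6*(7)^3 + 9*(7)^2 + 4*(7)^1 + 3 = (7203) + (2058) + (441) + (28) + (3) = 9733; answer 9733
Stage 3: B2 = 9733; w = -7; cross terms: (15*-5 - 26*-11)=211, (26*14 - -7*-5)=329, (-7*18 - -38*14)=406, (-38*-11 - 15*18)=148; twice the area = |1094| = 1094; area = 547; boundary points = 1 + 1 + 1 + 1 = 4; strictly interior points = area - boundary/2 + 1 = 546; answer 546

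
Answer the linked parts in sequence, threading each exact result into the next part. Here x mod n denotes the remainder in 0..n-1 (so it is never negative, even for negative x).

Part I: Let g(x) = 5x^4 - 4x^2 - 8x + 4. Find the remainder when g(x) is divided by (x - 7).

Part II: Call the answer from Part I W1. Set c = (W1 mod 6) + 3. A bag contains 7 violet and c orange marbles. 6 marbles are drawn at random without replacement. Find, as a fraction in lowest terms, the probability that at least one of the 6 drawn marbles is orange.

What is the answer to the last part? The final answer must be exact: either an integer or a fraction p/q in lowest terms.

Part I: remainder = value at the root: 5*(7)^4 - 4*(7)^2 - 8*(7)^1 + 4 = (12005) + (-196) + (-56) + (4) = 11757; answer 11757
Part II: W1 = 11757; c = 6; total draws C(13,6) = 1716; complement C(7,6) = 7; favorable 1716 - 7 = 1709; P = 1709/1716; answer 1709/1716

1709/1716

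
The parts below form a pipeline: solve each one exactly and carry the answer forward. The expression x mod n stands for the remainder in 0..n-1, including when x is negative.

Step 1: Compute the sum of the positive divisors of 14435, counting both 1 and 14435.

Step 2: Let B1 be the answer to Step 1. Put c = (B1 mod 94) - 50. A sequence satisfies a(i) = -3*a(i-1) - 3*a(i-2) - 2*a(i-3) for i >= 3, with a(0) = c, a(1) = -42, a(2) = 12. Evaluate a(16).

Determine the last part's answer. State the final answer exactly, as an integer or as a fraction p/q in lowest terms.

-1048650

Step 1: 14435 = 5 * 2887; sigma = (1 + 5) * (1 + 2887) = 6 * 2888 = 17328; answer 17328
Step 2: B1 = 17328; c = -18; a(3) = -3*(12) - 3*(-42) - 2*(-18) = 126; iterating: a(3)=126, a(4)=-330, a(5)=588, a(6)=-1026, a(7)=1974, a(8)=-4020, a(9)=8190, a(10)=-16458, a(11)=32844, a(12)=-65538, a(13)=130998, a(14)=-262068, a(15)=524286, a(16)=-1048650; answer -1048650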